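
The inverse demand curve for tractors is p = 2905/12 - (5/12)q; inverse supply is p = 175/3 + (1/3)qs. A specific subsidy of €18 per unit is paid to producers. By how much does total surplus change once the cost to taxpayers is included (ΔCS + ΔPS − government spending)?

Net change in total surplus = -€216

Pre-subsidy: 2905/12 - (5/12)q = 175/3 + (1/3)q gives q* = 245 and p* = 140.
With the subsidy, sellers receive ps = pb + 18 for each unit, where pb is the price buyers pay.
On the curves, pb = 2905/12 - (5/12)q and ps = 175/3 + (1/3)q; the wedge ps − pb = 18 gives 175/3 + (1/3)q − (2905/12 - (5/12)q) = 18, so q' = 269.
Then pb = 2905/12 − (5/12)·269 = 130 and ps = 175/3 + (1/3)·269 = 148.
ΔCS = ½(245 + 269)(140 − 130) = 2570; ΔPS = ½(245 + 269)(148 − 140) = 2056.
Government spending = 18 × 269 = 4842.
Net change = 2570 + 2056 − 4842 = -216. The loss equals the DWL triangle ½·18·24.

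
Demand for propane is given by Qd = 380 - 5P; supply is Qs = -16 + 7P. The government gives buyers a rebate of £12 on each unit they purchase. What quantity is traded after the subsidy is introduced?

Pre-subsidy: 380 - 5P = -16 + 7P gives P* = 33, Q* = 215.
With the rebate, buyers effectively pay Pb = Ps − 12, where Ps is the price sellers receive.
Demand in terms of Ps becomes Qd = 380 − 5(Ps − 12) = 440 - 5Ps. Setting this equal to supply: 440 - 5Ps = -16 + 7Ps, so Ps = 38.
Buyers pay Pb = 38 − 12 = 26; Q' = -16 + 7·38 = 250.

Q' = 250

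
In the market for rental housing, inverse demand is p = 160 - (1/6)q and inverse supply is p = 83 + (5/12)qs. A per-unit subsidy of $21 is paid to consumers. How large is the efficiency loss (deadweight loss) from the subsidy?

Pre-subsidy: 160 - (1/6)q = 83 + (5/12)q gives q* = 132 and p* = 138.
With the rebate, buyers effectively pay pb = ps − 21, where ps is the price sellers receive.
On the curves, pb = 160 - (1/6)q and ps = 83 + (5/12)q; the wedge ps − pb = 21 gives 83 + (5/12)q − (160 - (1/6)q) = 21, so q' = 168.
Then pb = 160 − (1/6)·168 = 132 and ps = 83 + (5/12)·168 = 153.
The subsidy expands output by 168 − 132 = 36 past the efficient level; on those units the gap between marginal cost and willingness to pay runs from 0 up to 21.
DWL = ½ × 21 × 36 = 378.

Deadweight loss = $378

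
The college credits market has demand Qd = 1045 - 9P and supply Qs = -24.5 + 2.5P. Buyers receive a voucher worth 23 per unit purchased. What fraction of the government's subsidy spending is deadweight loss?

DWL / government spending = 45/506

Pre-subsidy: 1045 - 9P = -24.5 + 2.5P gives P* = 93, Q* = 208.
With the rebate, buyers effectively pay Pb = Ps − 23, where Ps is the price sellers receive.
Demand in terms of Ps becomes Qd = 1045 − 9(Ps − 23) = 1252 - 9Ps. Setting this equal to supply: 1252 - 9Ps = -24.5 + 2.5Ps, so Ps = 111.
Buyers pay Pb = 111 − 23 = 88; Q' = -24.5 + 2.5·111 = 253.
ΔCS = ½(208 + 253)(93 − 88) = 1152.5; ΔPS = ½(208 + 253)(111 − 93) = 4149.
Government spending = 23 × 253 = 5819.
DWL = ½ × 23 × (253 − 208) = 517.5; fraction = 517.5 / 5819 = 45/506.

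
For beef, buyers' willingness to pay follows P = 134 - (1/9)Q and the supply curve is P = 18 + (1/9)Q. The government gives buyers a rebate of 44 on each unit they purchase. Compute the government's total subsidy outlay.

Pre-subsidy: 134 - (1/9)Q = 18 + (1/9)Q gives Q* = 522 and P* = 76.
With the rebate, buyers effectively pay Pb = Ps − 44, where Ps is the price sellers receive.
On the curves, Pb = 134 - (1/9)Q and Ps = 18 + (1/9)Q; the wedge Ps − Pb = 44 gives 18 + (1/9)Q − (134 - (1/9)Q) = 44, so Q' = 720.
Then Pb = 134 − (1/9)·720 = 54 and Ps = 18 + (1/9)·720 = 98.
Government outlay = subsidy × quantity = 44 × 720 = 31680.

Government cost = 31680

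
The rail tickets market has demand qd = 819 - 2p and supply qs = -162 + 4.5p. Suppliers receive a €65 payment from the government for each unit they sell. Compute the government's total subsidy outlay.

Pre-subsidy: 819 - 2p = -162 + 4.5p gives p* = 1962/13, q* = 6723/13.
With the subsidy, sellers receive ps = pb + 65 for each unit, where pb is the price buyers pay.
Supply in terms of pb becomes qs = -162 + 4.5(pb + 65) = 130.5 + 4.5pb. Setting this equal to demand: 819 - 2pb = 130.5 + 4.5pb, so pb = 1377/13.
Sellers receive ps = 1377/13 + 65 = 2222/13; q' = 819 − 2·(1377/13) = 7893/13.
Government outlay = subsidy × quantity = 65 × 7893/13 = 39465.

Government cost = €39465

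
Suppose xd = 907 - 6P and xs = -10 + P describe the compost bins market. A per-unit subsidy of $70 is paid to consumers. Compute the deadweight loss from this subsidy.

Pre-subsidy: 907 - 6P = -10 + P gives P* = 131, x* = 121.
With the rebate, buyers effectively pay Pb = Ps − 70, where Ps is the price sellers receive.
Demand in terms of Ps becomes xd = 907 − 6(Ps − 70) = 1327 - 6Ps. Setting this equal to supply: 1327 - 6Ps = -10 + Ps, so Ps = 191.
Buyers pay Pb = 191 − 70 = 121; x' = -10 + 1·191 = 181.
The subsidy expands output by 181 − 121 = 60 past the efficient level; on those units the gap between marginal cost and willingness to pay runs from 0 up to 70.
DWL = ½ × 70 × 60 = 2100.

Deadweight loss = $2100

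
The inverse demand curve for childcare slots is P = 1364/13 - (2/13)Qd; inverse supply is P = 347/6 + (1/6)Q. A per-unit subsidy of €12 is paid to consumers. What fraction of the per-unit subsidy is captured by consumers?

Consumer share = 0.48

Pre-subsidy: 1364/13 - (2/13)Q = 347/6 + (1/6)Q gives Q* = 146.92 and P* = 82.32.
With the rebate, buyers effectively pay Pb = Ps − 12, where Ps is the price sellers receive.
On the curves, Pb = 1364/13 - (2/13)Q and Ps = 347/6 + (1/6)Q; the wedge Ps − Pb = 12 gives 347/6 + (1/6)Q − (1364/13 - (2/13)Q) = 12, so Q' = 184.36.
Then Pb = 1364/13 − (2/13)·184.36 = 76.56 and Ps = 347/6 + (1/6)·184.36 = 88.56.
Buyers' price falls by P* − Pb = 82.32 − 76.56 = 5.76; sellers' price rises by Ps − P* = 88.56 − 82.32 = 6.24.
So consumers capture 5.76/12 = 0.48 of each unit of subsidy.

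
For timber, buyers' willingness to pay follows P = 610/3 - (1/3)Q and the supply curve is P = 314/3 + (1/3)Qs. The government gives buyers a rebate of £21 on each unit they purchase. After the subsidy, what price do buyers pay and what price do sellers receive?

Pre-subsidy: 610/3 - (1/3)Q = 314/3 + (1/3)Q gives Q* = 148 and P* = 154.
With the rebate, buyers effectively pay Pb = Ps − 21, where Ps is the price sellers receive.
On the curves, Pb = 610/3 - (1/3)Q and Ps = 314/3 + (1/3)Q; the wedge Ps − Pb = 21 gives 314/3 + (1/3)Q − (610/3 - (1/3)Q) = 21, so Q' = 179.5.
Then Pb = 610/3 − (1/3)·179.5 = 143.5 and Ps = 314/3 + (1/3)·179.5 = 164.5.

Buyers pay £143.5; sellers receive £164.5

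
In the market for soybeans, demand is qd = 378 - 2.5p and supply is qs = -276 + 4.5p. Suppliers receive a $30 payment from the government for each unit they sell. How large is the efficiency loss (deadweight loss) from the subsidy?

Pre-subsidy: 378 - 2.5p = -276 + 4.5p gives p* = 654/7, q* = 1011/7.
With the subsidy, sellers receive ps = pb + 30 for each unit, where pb is the price buyers pay.
Supply in terms of pb becomes qs = -276 + 4.5(pb + 30) = -141 + 4.5pb. Setting this equal to demand: 378 - 2.5pb = -141 + 4.5pb, so pb = 519/7.
Sellers receive ps = 519/7 + 30 = 729/7; q' = 378 − 2.5·(519/7) = 2697/14.
The subsidy expands output by 2697/14 − 1011/7 = 675/14 past the efficient level; on those units the gap between marginal cost and willingness to pay runs from 0 up to 30.
DWL = ½ × 30 × 675/14 = 10125/14.

Deadweight loss = 10125/14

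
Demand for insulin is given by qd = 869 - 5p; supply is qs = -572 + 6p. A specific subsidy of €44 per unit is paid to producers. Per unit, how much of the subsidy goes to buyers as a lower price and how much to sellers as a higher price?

Buyers gain €24 per unit; sellers gain €20 per unit

Pre-subsidy: 869 - 5p = -572 + 6p gives p* = 131, q* = 214.
With the subsidy, sellers receive ps = pb + 44 for each unit, where pb is the price buyers pay.
Supply in terms of pb becomes qs = -572 + 6(pb + 44) = -308 + 6pb. Setting this equal to demand: 869 - 5pb = -308 + 6pb, so pb = 107.
Sellers receive ps = 107 + 44 = 151; q' = 869 − 5·107 = 334.
Buyers' price falls by p* − pb = 131 − 107 = 24; sellers' price rises by ps − p* = 151 − 131 = 20.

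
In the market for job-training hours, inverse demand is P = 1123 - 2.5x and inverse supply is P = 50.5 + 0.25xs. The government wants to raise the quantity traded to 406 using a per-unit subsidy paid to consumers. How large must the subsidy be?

Required subsidy s = 44 per unit

At x = 406, from the demand curve buyers pay Pb = 1123 − 2.5·406 = 108; from the supply curve sellers need Ps = 50.5 + 0.25·406 = 152.
The subsidy must fill the gap: s = Ps − Pb = 152 − 108 = 44.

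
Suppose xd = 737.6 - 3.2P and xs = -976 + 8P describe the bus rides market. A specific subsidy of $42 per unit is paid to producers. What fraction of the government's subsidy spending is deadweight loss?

Pre-subsidy: 737.6 - 3.2P = -976 + 8P gives P* = 153, x* = 248.
With the subsidy, sellers receive Ps = Pb + 42 for each unit, where Pb is the price buyers pay.
Supply in terms of Pb becomes xs = -976 + 8(Pb + 42) = -640 + 8Pb. Setting this equal to demand: 737.6 - 3.2Pb = -640 + 8Pb, so Pb = 123.
Sellers receive Ps = 123 + 42 = 165; x' = 737.6 − 3.2·123 = 344.
ΔCS = ½(248 + 344)(153 − 123) = 8880; ΔPS = ½(248 + 344)(165 − 153) = 3552.
Government spending = 42 × 344 = 14448.
DWL = ½ × 42 × (344 − 248) = 2016; fraction = 2016 / 14448 = 6/43.

DWL / government spending = 6/43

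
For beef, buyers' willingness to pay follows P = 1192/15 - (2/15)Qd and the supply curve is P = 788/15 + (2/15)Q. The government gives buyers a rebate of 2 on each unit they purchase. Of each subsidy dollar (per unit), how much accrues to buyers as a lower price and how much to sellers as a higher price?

Pre-subsidy: 1192/15 - (2/15)Q = 788/15 + (2/15)Q gives Q* = 101 and P* = 66.
With the rebate, buyers effectively pay Pb = Ps − 2, where Ps is the price sellers receive.
On the curves, Pb = 1192/15 - (2/15)Q and Ps = 788/15 + (2/15)Q; the wedge Ps − Pb = 2 gives 788/15 + (2/15)Q − (1192/15 - (2/15)Q) = 2, so Q' = 108.5.
Then Pb = 1192/15 − (2/15)·108.5 = 65 and Ps = 788/15 + (2/15)·108.5 = 67.
Buyers' price falls by P* − Pb = 66 − 65 = 1; sellers' price rises by Ps − P* = 67 − 66 = 1.

Buyers gain 1 per unit; sellers gain 1 per unit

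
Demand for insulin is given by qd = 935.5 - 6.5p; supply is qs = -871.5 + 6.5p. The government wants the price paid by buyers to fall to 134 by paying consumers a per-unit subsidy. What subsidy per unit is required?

At a buyer price of 134, quantity demanded is 935.5 − 6.5·134 = 64.5.
Sellers supply 64.5 only when they receive ps with -871.5 + 6.5·ps = 64.5, i.e. ps = 144.
s = ps − pb = 144 − 134 = 10.

Required subsidy s = 10 per unit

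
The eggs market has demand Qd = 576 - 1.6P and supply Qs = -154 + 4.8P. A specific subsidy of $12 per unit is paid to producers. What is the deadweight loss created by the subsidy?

Pre-subsidy: 576 - 1.6P = -154 + 4.8P gives P* = 114.0625, Q* = 393.5.
With the subsidy, sellers receive Ps = Pb + 12 for each unit, where Pb is the price buyers pay.
Supply in terms of Pb becomes Qs = -154 + 4.8(Pb + 12) = -96.4 + 4.8Pb. Setting this equal to demand: 576 - 1.6Pb = -96.4 + 4.8Pb, so Pb = 105.0625.
Sellers receive Ps = 105.0625 + 12 = 117.0625; Q' = 576 − 1.6·105.0625 = 407.9.
The subsidy expands output by 407.9 − 393.5 = 14.4 past the efficient level; on those units the gap between marginal cost and willingness to pay runs from 0 up to 12.
DWL = ½ × 12 × 14.4 = 86.4.

Deadweight loss = $86.4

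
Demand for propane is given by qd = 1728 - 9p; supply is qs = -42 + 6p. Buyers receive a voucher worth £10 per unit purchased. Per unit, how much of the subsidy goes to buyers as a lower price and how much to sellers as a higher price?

Pre-subsidy: 1728 - 9p = -42 + 6p gives p* = 118, q* = 666.
With the rebate, buyers effectively pay pb = ps − 10, where ps is the price sellers receive.
Demand in terms of ps becomes qd = 1728 − 9(ps − 10) = 1818 - 9ps. Setting this equal to supply: 1818 - 9ps = -42 + 6ps, so ps = 124.
Buyers pay pb = 124 − 10 = 114; q' = -42 + 6·124 = 702.
Buyers' price falls by p* − pb = 118 − 114 = 4; sellers' price rises by ps − p* = 124 − 118 = 6.

Buyers gain £4 per unit; sellers gain £6 per unit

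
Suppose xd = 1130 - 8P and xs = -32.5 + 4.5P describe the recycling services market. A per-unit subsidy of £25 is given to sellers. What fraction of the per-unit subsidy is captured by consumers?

Pre-subsidy: 1130 - 8P = -32.5 + 4.5P gives P* = 93, x* = 386.
With the subsidy, sellers receive Ps = Pb + 25 for each unit, where Pb is the price buyers pay.
Supply in terms of Pb becomes xs = -32.5 + 4.5(Pb + 25) = 80 + 4.5Pb. Setting this equal to demand: 1130 - 8Pb = 80 + 4.5Pb, so Pb = 84.
Sellers receive Ps = 84 + 25 = 109; x' = 1130 − 8·84 = 458.
Buyers' price falls by P* − Pb = 93 − 84 = 9; sellers' price rises by Ps − P* = 109 − 93 = 16.
So consumers capture 9/25 = 0.36 of each unit of subsidy.

Consumer share = 0.36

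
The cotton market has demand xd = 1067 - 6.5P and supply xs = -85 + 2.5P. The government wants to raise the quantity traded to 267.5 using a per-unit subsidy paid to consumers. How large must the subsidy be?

At x = 267.5, invert demand for the buyer price: Pb = (1067 − 267.5)/6.5 = 123; invert supply for the seller price: Ps = (267.5 − (-85))/2.5 = 141.
The subsidy must fill the gap: s = Ps − Pb = 141 − 123 = 18.

Required subsidy s = 18 per unit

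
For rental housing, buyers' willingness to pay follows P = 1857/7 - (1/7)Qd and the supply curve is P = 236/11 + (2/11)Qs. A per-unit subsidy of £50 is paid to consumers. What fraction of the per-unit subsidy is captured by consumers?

Pre-subsidy: 1857/7 - (1/7)Q = 236/11 + (2/11)Q gives Q* = 751 and P* = 158.
With the rebate, buyers effectively pay Pb = Ps − 50, where Ps is the price sellers receive.
On the curves, Pb = 1857/7 - (1/7)Q and Ps = 236/11 + (2/11)Q; the wedge Ps − Pb = 50 gives 236/11 + (2/11)Q − (1857/7 - (1/7)Q) = 50, so Q' = 905.
Then Pb = 1857/7 − (1/7)·905 = 136 and Ps = 236/11 + (2/11)·905 = 186.
Buyers' price falls by P* − Pb = 158 − 136 = 22; sellers' price rises by Ps − P* = 186 − 158 = 28.
So consumers capture 22/50 = 0.44 of each unit of subsidy.

Consumer share = 0.44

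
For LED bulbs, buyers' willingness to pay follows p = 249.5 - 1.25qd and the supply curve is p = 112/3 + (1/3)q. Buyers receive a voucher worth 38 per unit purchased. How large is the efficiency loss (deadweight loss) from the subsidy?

Deadweight loss = 456

Pre-subsidy: 249.5 - 1.25q = 112/3 + (1/3)q gives q* = 134 and p* = 82.
With the rebate, buyers effectively pay pb = ps − 38, where ps is the price sellers receive.
On the curves, pb = 249.5 - 1.25q and ps = 112/3 + (1/3)q; the wedge ps − pb = 38 gives 112/3 + (1/3)q − (249.5 - 1.25q) = 38, so q' = 158.
Then pb = 249.5 − 1.25·158 = 52 and ps = 112/3 + (1/3)·158 = 90.
The subsidy expands output by 158 − 134 = 24 past the efficient level; on those units the gap between marginal cost and willingness to pay runs from 0 up to 38.
DWL = ½ × 38 × 24 = 456.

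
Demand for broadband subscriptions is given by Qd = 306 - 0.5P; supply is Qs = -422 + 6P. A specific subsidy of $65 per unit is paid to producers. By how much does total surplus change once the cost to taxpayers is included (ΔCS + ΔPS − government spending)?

Net change in total surplus = -$975

Pre-subsidy: 306 - 0.5P = -422 + 6P gives P* = 112, Q* = 250.
With the subsidy, sellers receive Ps = Pb + 65 for each unit, where Pb is the price buyers pay.
Supply in terms of Pb becomes Qs = -422 + 6(Pb + 65) = -32 + 6Pb. Setting this equal to demand: 306 - 0.5Pb = -32 + 6Pb, so Pb = 52.
Sellers receive Ps = 52 + 65 = 117; Q' = 306 − 0.5·52 = 280.
ΔCS = ½(250 + 280)(112 − 52) = 15900; ΔPS = ½(250 + 280)(117 − 112) = 1325.
Government spending = 65 × 280 = 18200.
Net change = 15900 + 1325 − 18200 = -975. The loss equals the DWL triangle ½·65·30.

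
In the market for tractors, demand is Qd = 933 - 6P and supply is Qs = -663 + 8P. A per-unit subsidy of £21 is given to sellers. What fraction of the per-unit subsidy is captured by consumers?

Pre-subsidy: 933 - 6P = -663 + 8P gives P* = 114, Q* = 249.
With the subsidy, sellers receive Ps = Pb + 21 for each unit, where Pb is the price buyers pay.
Supply in terms of Pb becomes Qs = -663 + 8(Pb + 21) = -495 + 8Pb. Setting this equal to demand: 933 - 6Pb = -495 + 8Pb, so Pb = 102.
Sellers receive Ps = 102 + 21 = 123; Q' = 933 − 6·102 = 321.
Buyers' price falls by P* − Pb = 114 − 102 = 12; sellers' price rises by Ps − P* = 123 − 114 = 9.
So consumers capture 12/21 = 4/7 of each unit of subsidy.

Consumer share = 4/7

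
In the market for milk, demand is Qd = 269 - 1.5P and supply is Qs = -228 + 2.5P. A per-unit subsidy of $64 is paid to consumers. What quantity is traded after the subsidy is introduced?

Pre-subsidy: 269 - 1.5P = -228 + 2.5P gives P* = 124.25, Q* = 82.625.
With the rebate, buyers effectively pay Pb = Ps − 64, where Ps is the price sellers receive.
Demand in terms of Ps becomes Qd = 269 − 1.5(Ps − 64) = 365 - 1.5Ps. Setting this equal to supply: 365 - 1.5Ps = -228 + 2.5Ps, so Ps = 148.25.
Buyers pay Pb = 148.25 − 64 = 84.25; Q' = -228 + 2.5·148.25 = 142.625.

Q' = 142.625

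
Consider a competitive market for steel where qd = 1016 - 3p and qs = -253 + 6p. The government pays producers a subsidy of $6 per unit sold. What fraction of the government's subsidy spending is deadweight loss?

Pre-subsidy: 1016 - 3p = -253 + 6p gives p* = 141, q* = 593.
With the subsidy, sellers receive ps = pb + 6 for each unit, where pb is the price buyers pay.
Supply in terms of pb becomes qs = -253 + 6(pb + 6) = -217 + 6pb. Setting this equal to demand: 1016 - 3pb = -217 + 6pb, so pb = 137.
Sellers receive ps = 137 + 6 = 143; q' = 1016 − 3·137 = 605.
ΔCS = ½(593 + 605)(141 − 137) = 2396; ΔPS = ½(593 + 605)(143 − 141) = 1198.
Government spending = 6 × 605 = 3630.
DWL = ½ × 6 × (605 − 593) = 36; fraction = 36 / 3630 = 6/605.

DWL / government spending = 6/605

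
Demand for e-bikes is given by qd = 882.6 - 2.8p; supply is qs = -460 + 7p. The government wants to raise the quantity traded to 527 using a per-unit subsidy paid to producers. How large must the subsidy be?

At q = 527, invert demand for the buyer price: pb = (882.6 − 527)/2.8 = 127; invert supply for the seller price: ps = (527 − (-460))/7 = 141.
The subsidy must fill the gap: s = ps − pb = 141 − 127 = 14.

Required subsidy s = 14 per unit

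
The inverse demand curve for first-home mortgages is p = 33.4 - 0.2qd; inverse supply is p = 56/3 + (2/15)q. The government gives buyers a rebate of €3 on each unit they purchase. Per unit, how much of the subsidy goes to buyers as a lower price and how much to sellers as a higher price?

Buyers gain €1.8 per unit; sellers gain €1.2 per unit

Pre-subsidy: 33.4 - 0.2q = 56/3 + (2/15)q gives q* = 44.2 and p* = 24.56.
With the rebate, buyers effectively pay pb = ps − 3, where ps is the price sellers receive.
On the curves, pb = 33.4 - 0.2q and ps = 56/3 + (2/15)q; the wedge ps − pb = 3 gives 56/3 + (2/15)q − (33.4 - 0.2q) = 3, so q' = 53.2.
Then pb = 33.4 − 0.2·53.2 = 22.76 and ps = 56/3 + (2/15)·53.2 = 25.76.
Buyers' price falls by p* − pb = 24.56 − 22.76 = 1.8; sellers' price rises by ps − p* = 25.76 − 24.56 = 1.2.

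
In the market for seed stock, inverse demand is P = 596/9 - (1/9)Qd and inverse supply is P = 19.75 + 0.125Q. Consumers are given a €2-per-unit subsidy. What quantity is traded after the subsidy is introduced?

Pre-subsidy: 596/9 - (1/9)Q = 19.75 + 0.125Q gives Q* = 3346/17 and P* = 754/17.
With the rebate, buyers effectively pay Pb = Ps − 2, where Ps is the price sellers receive.
On the curves, Pb = 596/9 - (1/9)Q and Ps = 19.75 + 0.125Q; the wedge Ps − Pb = 2 gives 19.75 + 0.125Q − (596/9 - (1/9)Q) = 2, so Q' = 3490/17.
Then Pb = 596/9 − (1/9)·(3490/17) = 738/17 and Ps = 19.75 + 0.125·(3490/17) = 772/17.

Q' = 3490/17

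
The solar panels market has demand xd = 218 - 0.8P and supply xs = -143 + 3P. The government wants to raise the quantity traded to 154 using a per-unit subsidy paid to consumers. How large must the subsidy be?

At x = 154, invert demand for the buyer price: Pb = (218 − 154)/0.8 = 80; invert supply for the seller price: Ps = (154 − (-143))/3 = 99.
The subsidy must fill the gap: s = Ps − Pb = 99 − 80 = 19.

Required subsidy s = 19 per unit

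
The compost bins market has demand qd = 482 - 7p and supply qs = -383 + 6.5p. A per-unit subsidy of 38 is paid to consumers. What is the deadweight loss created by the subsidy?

Deadweight loss = 65702/27

Pre-subsidy: 482 - 7p = -383 + 6.5p gives p* = 1730/27, q* = 904/27.
With the rebate, buyers effectively pay pb = ps − 38, where ps is the price sellers receive.
Demand in terms of ps becomes qd = 482 − 7(ps − 38) = 748 - 7ps. Setting this equal to supply: 748 - 7ps = -383 + 6.5ps, so ps = 754/9.
Buyers pay pb = 754/9 − 38 = 412/9; q' = -383 + 6.5·(754/9) = 1454/9.
The subsidy expands output by 1454/9 − 904/27 = 3458/27 past the efficient level; on those units the gap between marginal cost and willingness to pay runs from 0 up to 38.
DWL = ½ × 38 × 3458/27 = 65702/27.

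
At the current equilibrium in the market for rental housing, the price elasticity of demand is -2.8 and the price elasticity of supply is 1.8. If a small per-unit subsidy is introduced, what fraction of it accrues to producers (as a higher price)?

Producer share = 14/23

For a small subsidy around the equilibrium, the benefit split depends on the relative slopes, which at a point are proportional to the elasticities.
Buyer share = εs/(εs + |εd|) = 1.8/(1.8 + 2.8) = 9/23; seller share = |εd|/(εs + |εd|) = 14/23.
So producers capture 14/23 of the subsidy.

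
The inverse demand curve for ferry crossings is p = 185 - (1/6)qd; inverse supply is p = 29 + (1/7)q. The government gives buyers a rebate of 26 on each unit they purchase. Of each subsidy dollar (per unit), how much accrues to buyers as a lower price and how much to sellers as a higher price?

Pre-subsidy: 185 - (1/6)q = 29 + (1/7)q gives q* = 504 and p* = 101.
With the rebate, buyers effectively pay pb = ps − 26, where ps is the price sellers receive.
On the curves, pb = 185 - (1/6)q and ps = 29 + (1/7)q; the wedge ps − pb = 26 gives 29 + (1/7)q − (185 - (1/6)q) = 26, so q' = 588.
Then pb = 185 − (1/6)·588 = 87 and ps = 29 + (1/7)·588 = 113.
Buyers' price falls by p* − pb = 101 − 87 = 14; sellers' price rises by ps − p* = 113 − 101 = 12.

Buyers gain 14 per unit; sellers gain 12 per unit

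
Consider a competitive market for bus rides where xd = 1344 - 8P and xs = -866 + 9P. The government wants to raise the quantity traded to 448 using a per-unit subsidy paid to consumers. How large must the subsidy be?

Required subsidy s = 34 per unit

At x = 448, invert demand for the buyer price: Pb = (1344 − 448)/8 = 112; invert supply for the seller price: Ps = (448 − (-866))/9 = 146.
The subsidy must fill the gap: s = Ps − Pb = 146 − 112 = 34.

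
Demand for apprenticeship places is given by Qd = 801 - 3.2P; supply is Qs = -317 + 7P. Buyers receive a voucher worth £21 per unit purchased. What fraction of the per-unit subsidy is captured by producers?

Pre-subsidy: 801 - 3.2P = -317 + 7P gives P* = 5590/51, Q* = 22963/51.
With the rebate, buyers effectively pay Pb = Ps − 21, where Ps is the price sellers receive.
Demand in terms of Ps becomes Qd = 801 − 3.2(Ps − 21) = 868.2 - 3.2Ps. Setting this equal to supply: 868.2 - 3.2Ps = -317 + 7Ps, so Ps = 5926/51.
Buyers pay Pb = 5926/51 − 21 = 4855/51; Q' = -317 + 7·(5926/51) = 25315/51.
Buyers' price falls by P* − Pb = 5590/51 − 4855/51 = 245/17; sellers' price rises by Ps − P* = 5926/51 − 5590/51 = 112/17.
So producers capture (112/17)/21 = 16/51 of each unit of subsidy.

Producer share = 16/51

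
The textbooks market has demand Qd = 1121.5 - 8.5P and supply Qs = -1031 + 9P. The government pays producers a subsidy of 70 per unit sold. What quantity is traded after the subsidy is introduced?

Q' = 382

Pre-subsidy: 1121.5 - 8.5P = -1031 + 9P gives P* = 123, Q* = 76.
With the subsidy, sellers receive Ps = Pb + 70 for each unit, where Pb is the price buyers pay.
Supply in terms of Pb becomes Qs = -1031 + 9(Pb + 70) = -401 + 9Pb. Setting this equal to demand: 1121.5 - 8.5Pb = -401 + 9Pb, so Pb = 87.
Sellers receive Ps = 87 + 70 = 157; Q' = 1121.5 − 8.5·87 = 382.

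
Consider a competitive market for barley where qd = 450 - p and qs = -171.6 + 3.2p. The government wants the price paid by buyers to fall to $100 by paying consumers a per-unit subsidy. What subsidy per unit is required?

At a buyer price of 100, quantity demanded is 450 − 1·100 = 350.
Sellers supply 350 only when they receive ps with -171.6 + 3.2·ps = 350, i.e. ps = 163.
s = ps − pb = 163 − 100 = 63.

Required subsidy s = $63 per unit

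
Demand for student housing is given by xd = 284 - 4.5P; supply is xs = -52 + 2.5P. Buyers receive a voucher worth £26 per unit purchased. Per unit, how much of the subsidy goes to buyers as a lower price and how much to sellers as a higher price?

Buyers gain 65/7 per unit; sellers gain 117/7 per unit

Pre-subsidy: 284 - 4.5P = -52 + 2.5P gives P* = 48, x* = 68.
With the rebate, buyers effectively pay Pb = Ps − 26, where Ps is the price sellers receive.
Demand in terms of Ps becomes xd = 284 − 4.5(Ps − 26) = 401 - 4.5Ps. Setting this equal to supply: 401 - 4.5Ps = -52 + 2.5Ps, so Ps = 453/7.
Buyers pay Pb = 453/7 − 26 = 271/7; x' = -52 + 2.5·(453/7) = 1537/14.
Buyers' price falls by P* − Pb = 48 − 271/7 = 65/7; sellers' price rises by Ps − P* = 453/7 − 48 = 117/7.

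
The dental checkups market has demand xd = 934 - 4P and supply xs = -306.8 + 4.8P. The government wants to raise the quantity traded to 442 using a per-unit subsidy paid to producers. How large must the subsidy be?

At x = 442, invert demand for the buyer price: Pb = (934 − 442)/4 = 123; invert supply for the seller price: Ps = (442 − (-306.8))/4.8 = 156.
The subsidy must fill the gap: s = Ps − Pb = 156 − 123 = 33.

Required subsidy s = 33 per unit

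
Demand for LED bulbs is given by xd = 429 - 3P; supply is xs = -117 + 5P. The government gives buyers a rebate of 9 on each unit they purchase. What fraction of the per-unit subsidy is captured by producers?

Producer share = 0.375

Pre-subsidy: 429 - 3P = -117 + 5P gives P* = 68.25, x* = 224.25.
With the rebate, buyers effectively pay Pb = Ps − 9, where Ps is the price sellers receive.
Demand in terms of Ps becomes xd = 429 − 3(Ps − 9) = 456 - 3Ps. Setting this equal to supply: 456 - 3Ps = -117 + 5Ps, so Ps = 71.625.
Buyers pay Pb = 71.625 − 9 = 62.625; x' = -117 + 5·71.625 = 241.125.
Buyers' price falls by P* − Pb = 68.25 − 62.625 = 5.625; sellers' price rises by Ps − P* = 71.625 − 68.25 = 3.375.
So producers capture 3.375/9 = 0.375 of each unit of subsidy.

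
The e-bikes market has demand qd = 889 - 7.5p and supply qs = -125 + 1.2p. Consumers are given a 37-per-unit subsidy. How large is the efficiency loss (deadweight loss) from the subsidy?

Deadweight loss = 20535/29

Pre-subsidy: 889 - 7.5p = -125 + 1.2p gives p* = 3380/29, q* = 431/29.
With the rebate, buyers effectively pay pb = ps − 37, where ps is the price sellers receive.
Demand in terms of ps becomes qd = 889 − 7.5(ps − 37) = 1166.5 - 7.5ps. Setting this equal to supply: 1166.5 - 7.5ps = -125 + 1.2ps, so ps = 4305/29.
Buyers pay pb = 4305/29 − 37 = 3232/29; q' = -125 + 1.2·(4305/29) = 1541/29.
The subsidy expands output by 1541/29 − 431/29 = 1110/29 past the efficient level; on those units the gap between marginal cost and willingness to pay runs from 0 up to 37.
DWL = ½ × 37 × 1110/29 = 20535/29.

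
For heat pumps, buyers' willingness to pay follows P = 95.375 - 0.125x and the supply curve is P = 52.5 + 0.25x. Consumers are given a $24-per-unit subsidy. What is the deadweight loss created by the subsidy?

Pre-subsidy: 95.375 - 0.125x = 52.5 + 0.25x gives x* = 343/3 and P* = 973/12.
With the rebate, buyers effectively pay Pb = Ps − 24, where Ps is the price sellers receive.
On the curves, Pb = 95.375 - 0.125x and Ps = 52.5 + 0.25x; the wedge Ps − Pb = 24 gives 52.5 + 0.25x − (95.375 - 0.125x) = 24, so x' = 535/3.
Then Pb = 95.375 − 0.125·(535/3) = 877/12 and Ps = 52.5 + 0.25·(535/3) = 1165/12.
The subsidy expands output by 535/3 − 343/3 = 64 past the efficient level; on those units the gap between marginal cost and willingness to pay runs from 0 up to 24.
DWL = ½ × 24 × 64 = 768.

Deadweight loss = $768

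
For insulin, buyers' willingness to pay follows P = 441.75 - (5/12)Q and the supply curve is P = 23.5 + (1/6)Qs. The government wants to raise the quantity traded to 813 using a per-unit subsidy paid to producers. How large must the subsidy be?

At Q = 813, from the demand curve buyers pay Pb = 441.75 − (5/12)·813 = 103; from the supply curve sellers need Ps = 23.5 + (1/6)·813 = 159.
The subsidy must fill the gap: s = Ps − Pb = 159 − 103 = 56.

Required subsidy s = 56 per unit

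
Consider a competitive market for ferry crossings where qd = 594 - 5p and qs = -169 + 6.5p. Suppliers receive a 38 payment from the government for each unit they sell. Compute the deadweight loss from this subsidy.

Deadweight loss = 46930/23

Pre-subsidy: 594 - 5p = -169 + 6.5p gives p* = 1526/23, q* = 6032/23.
With the subsidy, sellers receive ps = pb + 38 for each unit, where pb is the price buyers pay.
Supply in terms of pb becomes qs = -169 + 6.5(pb + 38) = 78 + 6.5pb. Setting this equal to demand: 594 - 5pb = 78 + 6.5pb, so pb = 1032/23.
Sellers receive ps = 1032/23 + 38 = 1906/23; q' = 594 − 5·(1032/23) = 8502/23.
The subsidy expands output by 8502/23 − 6032/23 = 2470/23 past the efficient level; on those units the gap between marginal cost and willingness to pay runs from 0 up to 38.
DWL = ½ × 38 × 2470/23 = 46930/23.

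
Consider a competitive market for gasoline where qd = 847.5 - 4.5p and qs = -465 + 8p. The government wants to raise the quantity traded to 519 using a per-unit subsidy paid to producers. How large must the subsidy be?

Required subsidy s = 50 per unit

At q = 519, invert demand for the buyer price: pb = (847.5 − 519)/4.5 = 73; invert supply for the seller price: ps = (519 − (-465))/8 = 123.
The subsidy must fill the gap: s = ps − pb = 123 − 73 = 50.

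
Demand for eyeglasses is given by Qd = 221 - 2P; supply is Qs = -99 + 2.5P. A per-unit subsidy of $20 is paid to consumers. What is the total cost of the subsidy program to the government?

Government cost = $2020

Pre-subsidy: 221 - 2P = -99 + 2.5P gives P* = 640/9, Q* = 709/9.
With the rebate, buyers effectively pay Pb = Ps − 20, where Ps is the price sellers receive.
Demand in terms of Ps becomes Qd = 221 − 2(Ps − 20) = 261 - 2Ps. Setting this equal to supply: 261 - 2Ps = -99 + 2.5Ps, so Ps = 80.
Buyers pay Pb = 80 − 20 = 60; Q' = -99 + 2.5·80 = 101.
Government outlay = subsidy × quantity = 20 × 101 = 2020.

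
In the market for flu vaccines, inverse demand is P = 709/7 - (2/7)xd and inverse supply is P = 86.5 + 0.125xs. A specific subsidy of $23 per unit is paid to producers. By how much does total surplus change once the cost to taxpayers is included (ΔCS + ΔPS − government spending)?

Pre-subsidy: 709/7 - (2/7)x = 86.5 + 0.125x gives x* = 36 and P* = 91.
With the subsidy, sellers receive Ps = Pb + 23 for each unit, where Pb is the price buyers pay.
On the curves, Pb = 709/7 - (2/7)x and Ps = 86.5 + 0.125x; the wedge Ps − Pb = 23 gives 86.5 + 0.125x − (709/7 - (2/7)x) = 23, so x' = 92.
Then Pb = 709/7 − (2/7)·92 = 75 and Ps = 86.5 + 0.125·92 = 98.
ΔCS = ½(36 + 92)(91 − 75) = 1024; ΔPS = ½(36 + 92)(98 − 91) = 448.
Government spending = 23 × 92 = 2116.
Net change = 1024 + 448 − 2116 = -644. The loss equals the DWL triangle ½·23·56.

Net change in total surplus = -$644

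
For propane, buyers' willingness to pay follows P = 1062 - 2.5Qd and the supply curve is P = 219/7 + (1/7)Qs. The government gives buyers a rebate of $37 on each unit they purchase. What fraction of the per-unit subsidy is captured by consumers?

Pre-subsidy: 1062 - 2.5Q = 219/7 + (1/7)Q gives Q* = 390 and P* = 87.
With the rebate, buyers effectively pay Pb = Ps − 37, where Ps is the price sellers receive.
On the curves, Pb = 1062 - 2.5Q and Ps = 219/7 + (1/7)Q; the wedge Ps − Pb = 37 gives 219/7 + (1/7)Q − (1062 - 2.5Q) = 37, so Q' = 404.
Then Pb = 1062 − 2.5·404 = 52 and Ps = 219/7 + (1/7)·404 = 89.
Buyers' price falls by P* − Pb = 87 − 52 = 35; sellers' price rises by Ps − P* = 89 − 87 = 2.
So consumers capture 35/37 = 35/37 of each unit of subsidy.

Consumer share = 35/37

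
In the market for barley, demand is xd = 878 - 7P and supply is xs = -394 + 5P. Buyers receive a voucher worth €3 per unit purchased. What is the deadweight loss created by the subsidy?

Deadweight loss = €13.125

Pre-subsidy: 878 - 7P = -394 + 5P gives P* = 106, x* = 136.
With the rebate, buyers effectively pay Pb = Ps − 3, where Ps is the price sellers receive.
Demand in terms of Ps becomes xd = 878 − 7(Ps − 3) = 899 - 7Ps. Setting this equal to supply: 899 - 7Ps = -394 + 5Ps, so Ps = 107.75.
Buyers pay Pb = 107.75 − 3 = 104.75; x' = -394 + 5·107.75 = 144.75.
The subsidy expands output by 144.75 − 136 = 8.75 past the efficient level; on those units the gap between marginal cost and willingness to pay runs from 0 up to 3.
DWL = ½ × 3 × 8.75 = 13.125.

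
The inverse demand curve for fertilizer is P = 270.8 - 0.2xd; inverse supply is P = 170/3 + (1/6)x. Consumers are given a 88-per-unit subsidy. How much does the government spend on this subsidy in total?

Government cost = 72512

Pre-subsidy: 270.8 - 0.2x = 170/3 + (1/6)x gives x* = 584 and P* = 154.
With the rebate, buyers effectively pay Pb = Ps − 88, where Ps is the price sellers receive.
On the curves, Pb = 270.8 - 0.2x and Ps = 170/3 + (1/6)x; the wedge Ps − Pb = 88 gives 170/3 + (1/6)x − (270.8 - 0.2x) = 88, so x' = 824.
Then Pb = 270.8 − 0.2·824 = 106 and Ps = 170/3 + (1/6)·824 = 194.
Government outlay = subsidy × quantity = 88 × 824 = 72512.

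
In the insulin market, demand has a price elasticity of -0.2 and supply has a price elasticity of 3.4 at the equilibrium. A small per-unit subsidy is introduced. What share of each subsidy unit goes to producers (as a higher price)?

Producer share = 1/18

For a small subsidy around the equilibrium, the benefit split depends on the relative slopes, which at a point are proportional to the elasticities.
Buyer share = εs/(εs + |εd|) = 3.4/(3.4 + 0.2) = 17/18; seller share = |εd|/(εs + |εd|) = 1/18.
So producers capture 1/18 of the subsidy.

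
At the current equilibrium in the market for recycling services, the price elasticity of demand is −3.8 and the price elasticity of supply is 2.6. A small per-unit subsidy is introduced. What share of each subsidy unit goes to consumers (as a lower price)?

Consumer share = 0.40625

For a small subsidy around the equilibrium, the benefit split depends on the relative slopes, which at a point are proportional to the elasticities.
Buyer share = εs/(εs + |εd|) = 2.6/(2.6 + 3.8) = 0.40625; seller share = |εd|/(εs + |εd|) = 0.59375.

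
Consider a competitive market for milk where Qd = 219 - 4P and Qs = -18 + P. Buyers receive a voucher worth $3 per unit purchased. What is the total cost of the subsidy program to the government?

Government cost = $95.4

Pre-subsidy: 219 - 4P = -18 + P gives P* = 47.4, Q* = 29.4.
With the rebate, buyers effectively pay Pb = Ps − 3, where Ps is the price sellers receive.
Demand in terms of Ps becomes Qd = 219 − 4(Ps − 3) = 231 - 4Ps. Setting this equal to supply: 231 - 4Ps = -18 + Ps, so Ps = 49.8.
Buyers pay Pb = 49.8 − 3 = 46.8; Q' = -18 + 1·49.8 = 31.8.
Government outlay = subsidy × quantity = 3 × 31.8 = 95.4.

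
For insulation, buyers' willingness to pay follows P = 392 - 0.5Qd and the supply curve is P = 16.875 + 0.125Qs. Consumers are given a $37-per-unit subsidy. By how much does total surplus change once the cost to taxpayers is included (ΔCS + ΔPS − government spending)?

Net change in total surplus = -$1095.2

Pre-subsidy: 392 - 0.5Q = 16.875 + 0.125Q gives Q* = 600.2 and P* = 91.9.
With the rebate, buyers effectively pay Pb = Ps − 37, where Ps is the price sellers receive.
On the curves, Pb = 392 - 0.5Q and Ps = 16.875 + 0.125Q; the wedge Ps − Pb = 37 gives 16.875 + 0.125Q − (392 - 0.5Q) = 37, so Q' = 659.4.
Then Pb = 392 − 0.5·659.4 = 62.3 and Ps = 16.875 + 0.125·659.4 = 99.3.
ΔCS = ½(600.2 + 659.4)(91.9 − 62.3) = 18642.08; ΔPS = ½(600.2 + 659.4)(99.3 − 91.9) = 4660.52.
Government spending = 37 × 659.4 = 24397.8.
Net change = 18642.08 + 4660.52 − 24397.8 = -1095.2. The loss equals the DWL triangle ½·37·59.2.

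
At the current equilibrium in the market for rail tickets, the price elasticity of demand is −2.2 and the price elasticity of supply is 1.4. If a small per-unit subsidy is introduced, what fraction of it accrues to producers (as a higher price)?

For a small subsidy around the equilibrium, the benefit split depends on the relative slopes, which at a point are proportional to the elasticities.
Buyer share = εs/(εs + |εd|) = 1.4/(1.4 + 2.2) = 7/18; seller share = |εd|/(εs + |εd|) = 11/18.
So producers capture 11/18 of the subsidy.

Producer share = 11/18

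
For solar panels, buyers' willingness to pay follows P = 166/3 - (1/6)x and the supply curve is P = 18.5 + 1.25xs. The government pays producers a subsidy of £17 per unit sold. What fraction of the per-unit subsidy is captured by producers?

Pre-subsidy: 166/3 - (1/6)x = 18.5 + 1.25x gives x* = 26 and P* = 51.
With the subsidy, sellers receive Ps = Pb + 17 for each unit, where Pb is the price buyers pay.
On the curves, Pb = 166/3 - (1/6)x and Ps = 18.5 + 1.25x; the wedge Ps − Pb = 17 gives 18.5 + 1.25x − (166/3 - (1/6)x) = 17, so x' = 38.
Then Pb = 166/3 − (1/6)·38 = 49 and Ps = 18.5 + 1.25·38 = 66.
Buyers' price falls by P* − Pb = 51 − 49 = 2; sellers' price rises by Ps − P* = 66 − 51 = 15.
So producers capture 15/17 = 15/17 of each unit of subsidy.

Producer share = 15/17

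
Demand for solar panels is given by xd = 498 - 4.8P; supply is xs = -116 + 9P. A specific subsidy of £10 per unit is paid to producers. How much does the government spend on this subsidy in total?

Pre-subsidy: 498 - 4.8P = -116 + 9P gives P* = 3070/69, x* = 6542/23.
With the subsidy, sellers receive Ps = Pb + 10 for each unit, where Pb is the price buyers pay.
Supply in terms of Pb becomes xs = -116 + 9(Pb + 10) = -26 + 9Pb. Setting this equal to demand: 498 - 4.8Pb = -26 + 9Pb, so Pb = 2620/69.
Sellers receive Ps = 2620/69 + 10 = 3310/69; x' = 498 − 4.8·(2620/69) = 7262/23.
Government outlay = subsidy × quantity = 10 × 7262/23 = 72620/23.

Government cost = 72620/23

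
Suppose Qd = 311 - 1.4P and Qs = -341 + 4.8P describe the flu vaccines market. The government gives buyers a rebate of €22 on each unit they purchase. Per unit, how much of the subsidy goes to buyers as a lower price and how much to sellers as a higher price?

Pre-subsidy: 311 - 1.4P = -341 + 4.8P gives P* = 3260/31, Q* = 5077/31.
With the rebate, buyers effectively pay Pb = Ps − 22, where Ps is the price sellers receive.
Demand in terms of Ps becomes Qd = 311 − 1.4(Ps − 22) = 341.8 - 1.4Ps. Setting this equal to supply: 341.8 - 1.4Ps = -341 + 4.8Ps, so Ps = 3414/31.
Buyers pay Pb = 3414/31 − 22 = 2732/31; Q' = -341 + 4.8·(3414/31) = 29081/155.
Buyers' price falls by P* − Pb = 3260/31 − 2732/31 = 528/31; sellers' price rises by Ps − P* = 3414/31 − 3260/31 = 154/31.

Buyers gain 528/31 per unit; sellers gain 154/31 per unit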